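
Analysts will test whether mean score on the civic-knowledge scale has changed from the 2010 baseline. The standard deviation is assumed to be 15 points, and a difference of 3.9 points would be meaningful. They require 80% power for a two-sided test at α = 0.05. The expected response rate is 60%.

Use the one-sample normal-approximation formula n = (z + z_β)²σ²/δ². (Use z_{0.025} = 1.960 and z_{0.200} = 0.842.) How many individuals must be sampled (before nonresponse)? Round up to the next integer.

n = (z_{α/2} + z_β)² · σ² / δ²
  = (1.960 + 0.842)² · 15² / 3.9²
  = 7.8512 · 225 / 15.21
  = 116.14
Adjust for 60% response: 116.14 / 0.60 = 193.57.
Round up → n = 194.

n = 194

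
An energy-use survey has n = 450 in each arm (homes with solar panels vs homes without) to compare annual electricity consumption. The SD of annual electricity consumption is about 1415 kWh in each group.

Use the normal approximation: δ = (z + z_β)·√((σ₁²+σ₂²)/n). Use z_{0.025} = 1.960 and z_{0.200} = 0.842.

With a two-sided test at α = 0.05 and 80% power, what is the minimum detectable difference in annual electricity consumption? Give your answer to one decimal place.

Minimum detectable difference ≈ 264.3 kWh

δ = (z_{α/2} + z_β) · √((σ₁²+σ₂²)/n)
  = (1.960 + 0.842) · √(4004450/450)
  = 2.802 · √8898.8
  = 2.802 · 94.3333
  = 264.3220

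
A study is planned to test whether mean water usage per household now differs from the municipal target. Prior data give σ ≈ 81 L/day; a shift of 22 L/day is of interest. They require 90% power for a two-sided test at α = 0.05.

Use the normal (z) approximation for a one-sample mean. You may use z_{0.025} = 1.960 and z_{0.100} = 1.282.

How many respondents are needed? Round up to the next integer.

n = 143

n = (z_{α/2} + z_β)² · σ² / δ²
  = (1.960 + 1.282)² · 81² / 22²
  = 10.5106 · 6561 / 484
  = 142.48
Round up → n = 143.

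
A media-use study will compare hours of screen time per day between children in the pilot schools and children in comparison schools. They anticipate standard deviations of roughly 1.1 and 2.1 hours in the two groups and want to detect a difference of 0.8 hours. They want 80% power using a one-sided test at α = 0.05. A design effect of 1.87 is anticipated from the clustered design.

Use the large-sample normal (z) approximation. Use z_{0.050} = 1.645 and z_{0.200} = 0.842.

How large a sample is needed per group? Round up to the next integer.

n = 102 per group

n = (z_α + z_β)² · (σ₁² + σ₂²) / δ²
  = (1.645 + 0.842)² · (1.1² + 2.1² = 5.62) / 0.8²
  = 6.1852 · 5.62 / 0.64
  = 54.31
Design effect: 1.87 × 54.31 = 101.57.
Round up → n = 102 per group.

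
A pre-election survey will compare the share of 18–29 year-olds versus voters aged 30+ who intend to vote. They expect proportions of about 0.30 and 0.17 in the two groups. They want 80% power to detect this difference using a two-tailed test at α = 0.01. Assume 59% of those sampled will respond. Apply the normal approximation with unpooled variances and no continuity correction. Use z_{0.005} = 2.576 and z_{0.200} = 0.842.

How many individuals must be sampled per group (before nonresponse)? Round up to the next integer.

n = (z_{α/2} + z_β)² · [p₁(1−p₁) + p₂(1−p₂)] / (p₁ − p₂)²
  = (2.576 + 0.842)² · (0.30·0.70 + 0.17·0.83) / (0.13)²
  = (3.418)² · (0.2100 + 0.1411) / 0.0169
  = 11.6827 · 0.3511 / 0.0169
  = 242.71
Adjust for 59% response: 242.71 / 0.59 = 411.37.
Round up → n = 412 per group.

n = 412 per group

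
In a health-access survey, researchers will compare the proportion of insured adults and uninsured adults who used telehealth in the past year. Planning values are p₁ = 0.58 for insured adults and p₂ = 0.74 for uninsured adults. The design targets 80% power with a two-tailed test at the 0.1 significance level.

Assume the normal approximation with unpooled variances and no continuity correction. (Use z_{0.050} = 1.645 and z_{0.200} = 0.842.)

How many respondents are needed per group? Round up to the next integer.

n = 106 per group

n = (z_{α/2} + z_β)² · [p₁(1−p₁) + p₂(1−p₂)] / (p₁ − p₂)²
  = (1.645 + 0.842)² · (0.58·0.42 + 0.74·0.26) / (-0.16)²
  = (2.487)² · (0.2436 + 0.1924) / 0.0256
  = 6.1852 · 0.4360 / 0.0256
  = 105.34
Round up → n = 106 per group.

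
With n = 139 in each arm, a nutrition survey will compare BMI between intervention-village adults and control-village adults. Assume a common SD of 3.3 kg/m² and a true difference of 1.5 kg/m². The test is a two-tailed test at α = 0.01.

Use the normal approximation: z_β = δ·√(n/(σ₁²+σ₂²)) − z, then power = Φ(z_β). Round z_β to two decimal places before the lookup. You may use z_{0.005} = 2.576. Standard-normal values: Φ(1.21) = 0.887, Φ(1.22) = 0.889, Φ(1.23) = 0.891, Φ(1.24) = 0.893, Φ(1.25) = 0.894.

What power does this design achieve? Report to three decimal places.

z_β = δ·√(n/(σ₁²+σ₂²)) − z_{α/2}
    = 1.5 · √(139/21.78) − 2.576
    = 1.5 · 2.52626 − 2.576
    = 3.7894 − 2.576 = 1.2134 → 1.21
Power = Φ(1.21) = 0.887.

Power ≈ 0.887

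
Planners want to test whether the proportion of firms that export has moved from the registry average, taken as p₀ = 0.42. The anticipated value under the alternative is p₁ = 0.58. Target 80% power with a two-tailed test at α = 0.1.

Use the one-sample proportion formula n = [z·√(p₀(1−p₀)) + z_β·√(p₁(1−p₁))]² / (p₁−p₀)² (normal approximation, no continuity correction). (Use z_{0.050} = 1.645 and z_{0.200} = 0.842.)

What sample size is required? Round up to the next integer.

n = 59

n = [z_{α/2}·√(p₀q₀) + z_β·√(p₁q₁)]² / (p₁ − p₀)²
  = [1.645·√(0.42·0.58) + 0.842·√(0.58·0.42)]² / (0.16)²
  = [1.645·0.4936 + 0.842·0.4936]² / 0.0256
  = [1.2275]² / 0.0256
  = 58.86
Round up → n = 59.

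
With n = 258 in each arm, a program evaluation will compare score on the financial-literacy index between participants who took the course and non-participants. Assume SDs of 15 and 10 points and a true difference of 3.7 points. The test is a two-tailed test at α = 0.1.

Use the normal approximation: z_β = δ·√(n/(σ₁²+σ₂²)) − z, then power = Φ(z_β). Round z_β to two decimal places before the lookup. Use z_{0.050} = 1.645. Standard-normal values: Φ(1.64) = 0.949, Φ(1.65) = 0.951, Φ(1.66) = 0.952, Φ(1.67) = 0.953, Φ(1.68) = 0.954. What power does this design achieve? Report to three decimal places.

Power ≈ 0.951

z_β = δ·√(n/(σ₁²+σ₂²)) − z_{α/2}
    = 3.7 · √(258/325) − 1.645
    = 3.7 · 0.89098 − 1.645
    = 3.2966 − 1.645 = 1.6516 → 1.65
Power = Φ(1.65) = 0.951.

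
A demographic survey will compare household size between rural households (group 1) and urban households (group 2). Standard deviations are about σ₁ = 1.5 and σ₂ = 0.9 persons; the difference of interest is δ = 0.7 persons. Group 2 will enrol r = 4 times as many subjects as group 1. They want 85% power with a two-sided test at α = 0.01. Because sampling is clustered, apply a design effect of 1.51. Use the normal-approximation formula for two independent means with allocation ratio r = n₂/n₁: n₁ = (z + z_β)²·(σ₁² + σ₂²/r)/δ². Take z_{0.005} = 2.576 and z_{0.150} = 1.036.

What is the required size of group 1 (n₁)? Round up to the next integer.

n₁ = (z_{α/2} + z_β)² · (σ₁² + σ₂²/r) / δ²
   = (2.576 + 1.036)² · (1.5² + 0.9²/4) / 0.7²
   = 13.0465 · (2.25 + 0.2025) / 0.49
   = 13.0465 · 2.4525 / 0.49
   = 65.30
Design effect: 1.51 × 65.30 = 98.60.
Round up → n₁ = 99; n₂ = r·n₁ = 4 × 99 = 396.

n₁ = 99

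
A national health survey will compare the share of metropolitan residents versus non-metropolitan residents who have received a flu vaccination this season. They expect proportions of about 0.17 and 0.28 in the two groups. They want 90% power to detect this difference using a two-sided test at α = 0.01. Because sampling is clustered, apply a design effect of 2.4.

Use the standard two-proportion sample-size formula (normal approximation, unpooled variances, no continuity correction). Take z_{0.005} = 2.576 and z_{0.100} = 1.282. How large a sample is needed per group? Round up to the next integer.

n = 1012 per group

n = (z_{α/2} + z_β)² · [p₁(1−p₁) + p₂(1−p₂)] / (p₁ − p₂)²
  = (2.576 + 1.282)² · (0.17·0.83 + 0.28·0.72) / (-0.11)²
  = (3.858)² · (0.1411 + 0.2016) / 0.0121
  = 14.8842 · 0.3427 / 0.0121
  = 421.55
Design effect: 2.4 × 421.55 = 1011.73.
Round up → n = 1012 per group.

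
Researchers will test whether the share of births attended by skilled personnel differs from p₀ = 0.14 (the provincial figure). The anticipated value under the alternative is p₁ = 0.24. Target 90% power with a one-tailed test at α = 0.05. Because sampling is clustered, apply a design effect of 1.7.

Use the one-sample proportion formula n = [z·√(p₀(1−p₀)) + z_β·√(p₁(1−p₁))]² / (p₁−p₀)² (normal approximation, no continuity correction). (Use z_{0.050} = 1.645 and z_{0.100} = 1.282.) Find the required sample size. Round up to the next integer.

n = 213

n = [z_α·√(p₀q₀) + z_β·√(p₁q₁)]² / (p₁ − p₀)²
  = [1.645·√(0.14·0.86) + 1.282·√(0.24·0.76)]² / (0.10)²
  = [1.645·0.3470 + 1.282·0.4271]² / 0.0100
  = [1.1183]² / 0.0100
  = 125.06
Design effect: 1.7 × 125.06 = 212.61.
Round up → n = 213.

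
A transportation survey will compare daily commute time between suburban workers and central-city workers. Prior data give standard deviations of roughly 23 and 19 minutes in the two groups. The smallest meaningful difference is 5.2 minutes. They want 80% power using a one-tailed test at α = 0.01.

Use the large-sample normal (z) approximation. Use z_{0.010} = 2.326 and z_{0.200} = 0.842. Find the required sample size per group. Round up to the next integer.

n = (z_α + z_β)² · (σ₁² + σ₂²) / δ²
  = (2.326 + 0.842)² · (23² + 19² = 890) / 5.2²
  = 10.0362 · 890 / 27.04
  = 330.33
Round up → n = 331 per group.

n = 331 per group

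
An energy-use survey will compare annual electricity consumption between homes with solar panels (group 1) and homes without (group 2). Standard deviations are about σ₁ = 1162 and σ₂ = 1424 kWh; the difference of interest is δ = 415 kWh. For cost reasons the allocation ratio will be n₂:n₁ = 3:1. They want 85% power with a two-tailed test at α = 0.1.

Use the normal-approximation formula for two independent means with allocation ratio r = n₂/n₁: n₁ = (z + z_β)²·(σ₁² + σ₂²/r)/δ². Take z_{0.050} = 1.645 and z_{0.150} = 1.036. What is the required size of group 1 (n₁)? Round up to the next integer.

n₁ = (z_{α/2} + z_β)² · (σ₁² + σ₂²/r) / δ²
   = (1.645 + 1.036)² · (1162² + 1424²/3) / 415²
   = 7.1878 · (1350244 + 675925.3) / 172225
   = 7.1878 · 2026169.3 / 172225
   = 84.56
Round up → n₁ = 85; n₂ = r·n₁ = 3 × 85 = 255.

n₁ = 85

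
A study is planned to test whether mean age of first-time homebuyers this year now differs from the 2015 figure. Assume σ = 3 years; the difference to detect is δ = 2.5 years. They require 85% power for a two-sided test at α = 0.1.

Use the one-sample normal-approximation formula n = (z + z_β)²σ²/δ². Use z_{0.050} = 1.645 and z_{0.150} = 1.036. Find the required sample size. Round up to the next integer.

n = (z_{α/2} + z_β)² · σ² / δ²
  = (1.645 + 1.036)² · 3² / 2.5²
  = 7.1878 · 9 / 6.25
  = 10.35
Round up → n = 11.

n = 11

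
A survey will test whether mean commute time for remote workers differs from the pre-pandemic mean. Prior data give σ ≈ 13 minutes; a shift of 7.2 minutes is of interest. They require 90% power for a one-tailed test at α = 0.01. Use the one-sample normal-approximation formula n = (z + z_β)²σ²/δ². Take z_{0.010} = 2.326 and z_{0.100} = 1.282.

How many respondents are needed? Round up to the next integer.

n = (z_α + z_β)² · σ² / δ²
  = (2.326 + 1.282)² · 13² / 7.2²
  = 13.0177 · 169 / 51.84
  = 42.44
Round up → n = 43.

n = 43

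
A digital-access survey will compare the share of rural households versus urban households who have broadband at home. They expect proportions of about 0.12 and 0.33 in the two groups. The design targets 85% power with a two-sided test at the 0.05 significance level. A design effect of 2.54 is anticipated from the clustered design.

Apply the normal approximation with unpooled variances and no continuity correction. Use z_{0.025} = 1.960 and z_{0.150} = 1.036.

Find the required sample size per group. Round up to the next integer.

n = 169 per group

n = (z_{α/2} + z_β)² · [p₁(1−p₁) + p₂(1−p₂)] / (p₁ − p₂)²
  = (1.960 + 1.036)² · (0.12·0.88 + 0.33·0.67) / (-0.21)²
  = (2.996)² · (0.1056 + 0.2211) / 0.0441
  = 8.9760 · 0.3267 / 0.0441
  = 66.50
Design effect: 2.54 × 66.50 = 168.90.
Round up → n = 169 per group.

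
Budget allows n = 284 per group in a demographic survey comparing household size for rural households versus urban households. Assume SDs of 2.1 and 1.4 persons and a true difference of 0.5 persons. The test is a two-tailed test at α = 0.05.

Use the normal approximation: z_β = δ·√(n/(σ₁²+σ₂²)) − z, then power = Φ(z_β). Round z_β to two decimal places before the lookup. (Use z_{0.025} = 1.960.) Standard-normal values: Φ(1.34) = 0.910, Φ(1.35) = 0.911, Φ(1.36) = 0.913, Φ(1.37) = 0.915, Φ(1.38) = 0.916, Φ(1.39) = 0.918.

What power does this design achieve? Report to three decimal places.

z_β = δ·√(n/(σ₁²+σ₂²)) − z_{α/2}
    = 0.5 · √(284/6.37) − 1.960
    = 0.5 · 6.67712 − 1.960
    = 3.3386 − 1.960 = 1.3786 → 1.38
Power = Φ(1.38) = 0.916.

Power ≈ 0.916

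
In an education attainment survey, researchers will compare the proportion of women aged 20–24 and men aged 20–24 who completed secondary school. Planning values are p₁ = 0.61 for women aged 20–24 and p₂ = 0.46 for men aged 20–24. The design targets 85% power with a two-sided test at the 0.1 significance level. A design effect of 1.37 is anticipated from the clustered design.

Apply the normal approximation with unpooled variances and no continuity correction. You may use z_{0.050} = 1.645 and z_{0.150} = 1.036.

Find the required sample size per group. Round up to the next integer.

n = (z_{α/2} + z_β)² · [p₁(1−p₁) + p₂(1−p₂)] / (p₁ − p₂)²
  = (1.645 + 1.036)² · (0.61·0.39 + 0.46·0.54) / (0.15)²
  = (2.681)² · (0.2379 + 0.2484) / 0.0225
  = 7.1878 · 0.4863 / 0.0225
  = 155.35
Design effect: 1.37 × 155.35 = 212.83.
Round up → n = 213 per group.

n = 213 per group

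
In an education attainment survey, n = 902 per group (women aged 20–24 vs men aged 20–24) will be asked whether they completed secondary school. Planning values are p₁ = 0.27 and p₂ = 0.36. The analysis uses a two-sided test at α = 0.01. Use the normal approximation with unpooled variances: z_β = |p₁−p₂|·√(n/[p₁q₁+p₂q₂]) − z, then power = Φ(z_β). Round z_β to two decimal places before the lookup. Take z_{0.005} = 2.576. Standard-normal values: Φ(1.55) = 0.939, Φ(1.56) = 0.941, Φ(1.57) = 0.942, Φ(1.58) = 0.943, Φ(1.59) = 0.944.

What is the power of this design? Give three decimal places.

Power ≈ 0.941

z_β = |p₁−p₂|·√(n/[p₁q₁+p₂q₂]) − z_{α/2}
    = 0.09 · √(902/0.4275) − 2.576
    = 0.09 · 45.9341 − 2.576
    = 4.1341 − 2.576 = 1.5581 → 1.56
Power = Φ(1.56) = 0.941.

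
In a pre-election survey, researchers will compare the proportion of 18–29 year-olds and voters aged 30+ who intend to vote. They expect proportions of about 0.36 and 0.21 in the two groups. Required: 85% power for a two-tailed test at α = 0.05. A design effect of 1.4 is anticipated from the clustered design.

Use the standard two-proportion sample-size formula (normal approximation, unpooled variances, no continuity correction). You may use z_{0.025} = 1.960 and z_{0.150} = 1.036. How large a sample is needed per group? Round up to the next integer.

n = (z_{α/2} + z_β)² · [p₁(1−p₁) + p₂(1−p₂)] / (p₁ − p₂)²
  = (1.960 + 1.036)² · (0.36·0.64 + 0.21·0.79) / (0.15)²
  = (2.996)² · (0.2304 + 0.1659) / 0.0225
  = 8.9760 · 0.3963 / 0.0225
  = 158.10
Design effect: 1.4 × 158.10 = 221.34.
Round up → n = 222 per group.

n = 222 per group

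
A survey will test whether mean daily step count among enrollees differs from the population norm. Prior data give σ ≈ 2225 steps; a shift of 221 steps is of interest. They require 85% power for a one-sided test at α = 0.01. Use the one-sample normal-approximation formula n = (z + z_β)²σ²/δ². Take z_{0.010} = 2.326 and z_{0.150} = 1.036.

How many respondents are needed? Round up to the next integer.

n = 1146

n = (z_α + z_β)² · σ² / δ²
  = (2.326 + 1.036)² · 2225² / 221²
  = 11.3030 · 4950625 / 48841
  = 1145.70
Round up → n = 1146.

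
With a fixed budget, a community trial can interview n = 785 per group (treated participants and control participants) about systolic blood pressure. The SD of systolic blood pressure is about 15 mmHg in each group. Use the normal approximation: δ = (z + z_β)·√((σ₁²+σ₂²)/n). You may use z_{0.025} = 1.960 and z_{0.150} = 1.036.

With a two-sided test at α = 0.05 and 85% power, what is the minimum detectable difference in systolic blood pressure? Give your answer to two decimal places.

Minimum detectable difference ≈ 2.27 mmHg

δ = (z_{α/2} + z_β) · √((σ₁²+σ₂²)/n)
  = (1.960 + 1.036) · √(450/785)
  = 2.996 · √0.57325
  = 2.996 · 0.7571
  = 2.2684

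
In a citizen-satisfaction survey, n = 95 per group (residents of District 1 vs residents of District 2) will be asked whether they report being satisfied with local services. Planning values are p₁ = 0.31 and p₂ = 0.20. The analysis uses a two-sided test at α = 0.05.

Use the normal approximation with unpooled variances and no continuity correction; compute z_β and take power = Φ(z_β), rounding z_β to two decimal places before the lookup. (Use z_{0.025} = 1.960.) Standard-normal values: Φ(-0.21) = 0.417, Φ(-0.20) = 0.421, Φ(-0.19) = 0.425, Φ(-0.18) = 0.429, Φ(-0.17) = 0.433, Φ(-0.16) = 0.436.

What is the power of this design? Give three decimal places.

z_β = |p₁−p₂|·√(n/[p₁q₁+p₂q₂]) − z_{α/2}
    = 0.11 · √(95/0.3739) − 1.960
    = 0.11 · 15.9398 − 1.960
    = 1.7534 − 1.960 = -0.2066 → -0.21
Power = Φ(-0.21) = 0.417.

Power ≈ 0.417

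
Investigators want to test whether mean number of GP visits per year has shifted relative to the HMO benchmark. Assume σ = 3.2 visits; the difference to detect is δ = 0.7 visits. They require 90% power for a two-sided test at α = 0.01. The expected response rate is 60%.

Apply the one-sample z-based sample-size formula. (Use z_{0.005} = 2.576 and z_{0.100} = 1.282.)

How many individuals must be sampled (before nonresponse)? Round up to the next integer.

n = 519

n = (z_{α/2} + z_β)² · σ² / δ²
  = (2.576 + 1.282)² · 3.2² / 0.7²
  = 14.8842 · 10.24 / 0.49
  = 311.05
Adjust for 60% response: 311.05 / 0.60 = 518.41.
Round up → n = 519.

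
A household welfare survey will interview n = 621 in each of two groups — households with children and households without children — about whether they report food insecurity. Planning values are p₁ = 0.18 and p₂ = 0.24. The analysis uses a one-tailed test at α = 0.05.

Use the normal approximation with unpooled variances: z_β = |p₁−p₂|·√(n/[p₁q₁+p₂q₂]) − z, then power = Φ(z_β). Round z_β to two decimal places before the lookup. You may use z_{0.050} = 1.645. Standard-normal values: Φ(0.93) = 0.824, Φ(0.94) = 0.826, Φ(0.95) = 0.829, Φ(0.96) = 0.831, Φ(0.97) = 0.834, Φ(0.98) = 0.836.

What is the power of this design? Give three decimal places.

Power ≈ 0.831

z_β = |p₁−p₂|·√(n/[p₁q₁+p₂q₂]) − z_α
    = 0.06 · √(621/0.3300) − 1.645
    = 0.06 · 43.3799 − 1.645
    = 2.6028 − 1.645 = 0.9578 → 0.96
Power = Φ(0.96) = 0.831.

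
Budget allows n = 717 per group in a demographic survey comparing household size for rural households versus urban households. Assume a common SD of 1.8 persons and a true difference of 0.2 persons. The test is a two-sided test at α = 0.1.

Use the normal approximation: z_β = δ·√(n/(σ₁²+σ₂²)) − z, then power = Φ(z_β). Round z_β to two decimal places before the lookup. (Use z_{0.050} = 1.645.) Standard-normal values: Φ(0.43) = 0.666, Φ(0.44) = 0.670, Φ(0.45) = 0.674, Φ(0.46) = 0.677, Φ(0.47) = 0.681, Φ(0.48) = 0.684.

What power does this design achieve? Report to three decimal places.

Power ≈ 0.677

z_β = δ·√(n/(σ₁²+σ₂²)) − z_{α/2}
    = 0.2 · √(717/6.48) − 1.645
    = 0.2 · 10.51894 − 1.645
    = 2.1038 − 1.645 = 0.4588 → 0.46
Power = Φ(0.46) = 0.677.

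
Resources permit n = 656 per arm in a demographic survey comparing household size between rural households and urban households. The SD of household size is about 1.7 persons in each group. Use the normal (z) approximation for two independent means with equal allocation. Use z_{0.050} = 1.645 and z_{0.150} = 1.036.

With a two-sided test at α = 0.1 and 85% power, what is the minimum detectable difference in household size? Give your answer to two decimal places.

δ = (z_{α/2} + z_β) · √((σ₁²+σ₂²)/n)
  = (1.645 + 1.036) · √(5.78/656)
  = 2.681 · √0.00881
  = 2.681 · 0.0939
  = 0.2517

Minimum detectable difference ≈ 0.25 persons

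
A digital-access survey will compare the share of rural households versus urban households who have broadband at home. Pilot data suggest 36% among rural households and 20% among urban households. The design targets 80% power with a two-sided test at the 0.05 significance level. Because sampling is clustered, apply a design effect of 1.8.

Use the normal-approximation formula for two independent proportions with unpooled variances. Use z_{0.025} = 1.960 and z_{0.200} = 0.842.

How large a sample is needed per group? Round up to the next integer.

n = 216 per group

n = (z_{α/2} + z_β)² · [p₁(1−p₁) + p₂(1−p₂)] / (p₁ − p₂)²
  = (1.960 + 0.842)² · (0.36·0.64 + 0.20·0.80) / (0.16)²
  = (2.802)² · (0.2304 + 0.1600) / 0.0256
  = 7.8512 · 0.3904 / 0.0256
  = 119.73
Design effect: 1.8 × 119.73 = 215.52.
Round up → n = 216 per group.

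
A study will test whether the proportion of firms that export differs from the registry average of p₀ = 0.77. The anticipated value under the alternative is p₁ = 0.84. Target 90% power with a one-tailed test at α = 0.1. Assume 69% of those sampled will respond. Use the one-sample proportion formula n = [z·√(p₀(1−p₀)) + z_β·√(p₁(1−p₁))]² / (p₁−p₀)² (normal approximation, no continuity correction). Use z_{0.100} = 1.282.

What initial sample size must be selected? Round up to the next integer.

n = 302

n = [z_α·√(p₀q₀) + z_β·√(p₁q₁)]² / (p₁ − p₀)²
  = [1.282·√(0.77·0.23) + 1.282·√(0.84·0.16)]² / (0.07)²
  = [1.282·0.4208 + 1.282·0.3666]² / 0.0049
  = [1.0095]² / 0.0049
  = 207.98
Adjust for 69% response: 207.98 / 0.69 = 301.41.
Round up → n = 302.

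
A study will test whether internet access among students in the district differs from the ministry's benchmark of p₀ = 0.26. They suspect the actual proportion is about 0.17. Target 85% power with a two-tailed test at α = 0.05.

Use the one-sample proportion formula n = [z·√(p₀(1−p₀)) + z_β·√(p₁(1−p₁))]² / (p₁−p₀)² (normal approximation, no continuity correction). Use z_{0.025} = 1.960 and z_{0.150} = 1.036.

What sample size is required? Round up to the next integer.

n = [z_{α/2}·√(p₀q₀) + z_β·√(p₁q₁)]² / (p₁ − p₀)²
  = [1.960·√(0.26·0.74) + 1.036·√(0.17·0.83)]² / (-0.09)²
  = [1.960·0.4386 + 1.036·0.3756]² / 0.0081
  = [1.2489]² / 0.0081
  = 192.56
Round up → n = 193.

n = 193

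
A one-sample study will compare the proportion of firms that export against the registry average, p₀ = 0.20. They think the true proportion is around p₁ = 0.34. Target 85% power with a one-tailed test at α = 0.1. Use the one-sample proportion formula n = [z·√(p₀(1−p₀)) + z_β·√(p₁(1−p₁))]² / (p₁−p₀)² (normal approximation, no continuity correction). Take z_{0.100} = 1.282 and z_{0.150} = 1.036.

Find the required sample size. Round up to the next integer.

n = 52

n = [z_α·√(p₀q₀) + z_β·√(p₁q₁)]² / (p₁ − p₀)²
  = [1.282·√(0.20·0.80) + 1.036·√(0.34·0.66)]² / (0.14)²
  = [1.282·0.4000 + 1.036·0.4737]² / 0.0196
  = [1.0036]² / 0.0196
  = 51.38
Round up → n = 52.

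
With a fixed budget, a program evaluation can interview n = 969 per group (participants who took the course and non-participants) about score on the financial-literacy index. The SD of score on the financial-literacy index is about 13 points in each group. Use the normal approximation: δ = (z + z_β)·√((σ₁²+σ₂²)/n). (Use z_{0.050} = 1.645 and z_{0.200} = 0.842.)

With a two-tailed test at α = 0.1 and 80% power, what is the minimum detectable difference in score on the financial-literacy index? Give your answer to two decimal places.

δ = (z_{α/2} + z_β) · √((σ₁²+σ₂²)/n)
  = (1.645 + 0.842) · √(338/969)
  = 2.487 · √0.34881
  = 2.487 · 0.5906
  = 1.4688

Minimum detectable difference ≈ 1.47 points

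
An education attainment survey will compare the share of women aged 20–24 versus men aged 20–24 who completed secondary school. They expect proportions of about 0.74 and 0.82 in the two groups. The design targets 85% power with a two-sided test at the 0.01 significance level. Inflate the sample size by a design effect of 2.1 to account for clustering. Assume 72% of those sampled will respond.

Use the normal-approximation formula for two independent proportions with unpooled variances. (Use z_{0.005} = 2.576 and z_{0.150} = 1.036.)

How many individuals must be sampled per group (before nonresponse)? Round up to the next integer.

n = 2022 per group

n = (z_{α/2} + z_β)² · [p₁(1−p₁) + p₂(1−p₂)] / (p₁ − p₂)²
  = (2.576 + 1.036)² · (0.74·0.26 + 0.82·0.18) / (-0.08)²
  = (3.612)² · (0.1924 + 0.1476) / 0.0064
  = 13.0465 · 0.3400 / 0.0064
  = 693.10
Design effect: 2.1 × 693.10 = 1455.51.
Adjust for 72% response: 1455.51 / 0.72 = 2021.53.
Round up → n = 2022 per group.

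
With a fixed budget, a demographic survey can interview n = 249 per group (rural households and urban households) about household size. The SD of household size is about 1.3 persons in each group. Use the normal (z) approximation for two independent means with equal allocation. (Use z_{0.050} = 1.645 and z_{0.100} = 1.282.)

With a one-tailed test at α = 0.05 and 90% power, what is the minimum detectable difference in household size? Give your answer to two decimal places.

δ = (z_α + z_β) · √((σ₁²+σ₂²)/n)
  = (1.645 + 1.282) · √(3.38/249)
  = 2.927 · √0.01357
  = 2.927 · 0.1165
  = 0.3410

Minimum detectable difference ≈ 0.34 persons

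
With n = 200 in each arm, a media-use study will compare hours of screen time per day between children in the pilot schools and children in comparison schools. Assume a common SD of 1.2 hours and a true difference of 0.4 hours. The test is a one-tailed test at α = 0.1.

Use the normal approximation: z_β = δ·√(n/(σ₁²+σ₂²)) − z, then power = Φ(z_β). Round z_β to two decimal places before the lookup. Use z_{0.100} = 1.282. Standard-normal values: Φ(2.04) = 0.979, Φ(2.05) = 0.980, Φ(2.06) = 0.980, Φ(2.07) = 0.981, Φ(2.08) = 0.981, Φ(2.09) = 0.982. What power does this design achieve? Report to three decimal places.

Power ≈ 0.980

z_β = δ·√(n/(σ₁²+σ₂²)) − z_α
    = 0.4 · √(200/2.88) − 1.282
    = 0.4 · 8.33333 − 1.282
    = 3.3333 − 1.282 = 2.0513 → 2.05
Power = Φ(2.05) = 0.980.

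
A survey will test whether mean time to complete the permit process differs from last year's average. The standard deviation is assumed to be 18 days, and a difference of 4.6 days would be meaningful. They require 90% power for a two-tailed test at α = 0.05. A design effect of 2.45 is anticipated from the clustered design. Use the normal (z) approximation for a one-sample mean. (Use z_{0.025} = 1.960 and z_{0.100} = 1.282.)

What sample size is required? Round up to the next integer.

n = (z_{α/2} + z_β)² · σ² / δ²
  = (1.960 + 1.282)² · 18² / 4.6²
  = 10.5106 · 324 / 21.16
  = 160.94
Design effect: 2.45 × 160.94 = 394.30.
Round up → n = 395.

n = 395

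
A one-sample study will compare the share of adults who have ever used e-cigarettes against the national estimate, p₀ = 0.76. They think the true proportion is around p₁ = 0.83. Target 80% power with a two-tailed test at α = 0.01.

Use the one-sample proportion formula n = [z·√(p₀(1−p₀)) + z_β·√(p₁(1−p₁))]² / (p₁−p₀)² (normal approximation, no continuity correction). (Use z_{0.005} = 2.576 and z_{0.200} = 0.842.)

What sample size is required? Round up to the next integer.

n = 410

n = [z_{α/2}·√(p₀q₀) + z_β·√(p₁q₁)]² / (p₁ − p₀)²
  = [2.576·√(0.76·0.24) + 0.842·√(0.83·0.17)]² / (0.07)²
  = [2.576·0.4271 + 0.842·0.3756]² / 0.0049
  = [1.4164]² / 0.0049
  = 409.45
Round up → n = 410.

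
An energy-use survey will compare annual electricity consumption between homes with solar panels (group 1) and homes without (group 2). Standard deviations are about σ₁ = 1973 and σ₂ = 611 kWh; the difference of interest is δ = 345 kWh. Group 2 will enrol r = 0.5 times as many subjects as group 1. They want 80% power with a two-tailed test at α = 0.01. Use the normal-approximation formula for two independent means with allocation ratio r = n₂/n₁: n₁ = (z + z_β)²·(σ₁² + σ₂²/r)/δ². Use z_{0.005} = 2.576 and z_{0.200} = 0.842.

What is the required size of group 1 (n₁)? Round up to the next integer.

n₁ = (z_{α/2} + z_β)² · (σ₁² + σ₂²/r) / δ²
   = (2.576 + 0.842)² · (1973² + 611²/0.5) / 345²
   = 11.6827 · (3892729 + 746642) / 119025
   = 11.6827 · 4639371 / 119025
   = 455.37
Round up → n₁ = 456; n₂ = r·n₁ = 0.5 × 456 = 228.

n₁ = 456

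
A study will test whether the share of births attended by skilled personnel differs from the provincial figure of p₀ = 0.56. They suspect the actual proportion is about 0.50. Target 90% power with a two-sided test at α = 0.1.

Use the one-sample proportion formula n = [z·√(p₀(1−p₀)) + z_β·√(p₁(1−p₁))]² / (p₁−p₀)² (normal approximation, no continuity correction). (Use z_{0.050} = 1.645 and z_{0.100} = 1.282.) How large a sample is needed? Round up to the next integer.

n = 591

n = [z_{α/2}·√(p₀q₀) + z_β·√(p₁q₁)]² / (p₁ − p₀)²
  = [1.645·√(0.56·0.44) + 1.282·√(0.50·0.50)]² / (-0.06)²
  = [1.645·0.4964 + 1.282·0.5000]² / 0.0036
  = [1.4576]² / 0.0036
  = 590.13
Round up → n = 591.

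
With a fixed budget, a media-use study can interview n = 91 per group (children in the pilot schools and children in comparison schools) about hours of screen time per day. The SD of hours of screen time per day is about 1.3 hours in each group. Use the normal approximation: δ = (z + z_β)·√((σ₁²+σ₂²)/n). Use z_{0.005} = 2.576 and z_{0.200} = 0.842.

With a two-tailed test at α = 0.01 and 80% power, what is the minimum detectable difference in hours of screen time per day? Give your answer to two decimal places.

Minimum detectable difference ≈ 0.66 hours

δ = (z_{α/2} + z_β) · √((σ₁²+σ₂²)/n)
  = (2.576 + 0.842) · √(3.38/91)
  = 3.418 · √0.03714
  = 3.418 · 0.1927
  = 0.6587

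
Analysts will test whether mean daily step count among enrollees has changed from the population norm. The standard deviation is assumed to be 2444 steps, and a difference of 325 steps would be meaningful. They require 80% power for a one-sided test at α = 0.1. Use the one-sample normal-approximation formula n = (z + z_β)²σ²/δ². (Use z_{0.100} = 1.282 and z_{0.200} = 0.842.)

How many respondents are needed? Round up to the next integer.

n = 256

n = (z_α + z_β)² · σ² / δ²
  = (1.282 + 0.842)² · 2444² / 325²
  = 4.5114 · 5973136 / 105625
  = 255.12
Round up → n = 256.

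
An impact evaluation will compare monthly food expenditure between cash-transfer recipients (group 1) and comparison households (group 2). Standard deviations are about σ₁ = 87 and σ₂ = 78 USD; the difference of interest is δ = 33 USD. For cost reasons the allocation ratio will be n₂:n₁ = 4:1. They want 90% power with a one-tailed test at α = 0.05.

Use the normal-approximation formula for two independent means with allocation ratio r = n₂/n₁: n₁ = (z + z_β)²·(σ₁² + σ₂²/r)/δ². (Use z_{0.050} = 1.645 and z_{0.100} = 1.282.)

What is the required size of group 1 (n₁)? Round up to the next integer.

n₁ = 72

n₁ = (z_α + z_β)² · (σ₁² + σ₂²/r) / δ²
   = (1.645 + 1.282)² · (87² + 78²/4) / 33²
   = 8.5673 · (7569 + 1521) / 1089
   = 8.5673 · 9090 / 1089
   = 71.51
Round up → n₁ = 72; n₂ = r·n₁ = 4 × 72 = 288.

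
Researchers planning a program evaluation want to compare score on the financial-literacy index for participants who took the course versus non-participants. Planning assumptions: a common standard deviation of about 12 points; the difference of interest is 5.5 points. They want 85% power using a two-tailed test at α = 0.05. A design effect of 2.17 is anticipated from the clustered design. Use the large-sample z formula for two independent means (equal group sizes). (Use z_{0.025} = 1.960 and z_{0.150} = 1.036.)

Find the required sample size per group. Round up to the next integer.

n = (z_{α/2} + z_β)² · (σ₁² + σ₂²) / δ²
  = (1.960 + 1.036)² · (2·12² = 288) / 5.5²
  = 8.9760 · 288 / 30.25
  = 85.46
Design effect: 2.17 × 85.46 = 185.44.
Round up → n = 186 per group.

n = 186 per group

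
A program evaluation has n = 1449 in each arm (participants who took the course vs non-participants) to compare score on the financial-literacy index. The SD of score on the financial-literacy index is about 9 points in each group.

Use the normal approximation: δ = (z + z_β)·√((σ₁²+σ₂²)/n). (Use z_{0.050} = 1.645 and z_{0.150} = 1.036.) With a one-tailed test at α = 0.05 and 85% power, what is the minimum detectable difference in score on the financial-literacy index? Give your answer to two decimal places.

Minimum detectable difference ≈ 0.90 points

δ = (z_α + z_β) · √((σ₁²+σ₂²)/n)
  = (1.645 + 1.036) · √(162/1449)
  = 2.681 · √0.1118
  = 2.681 · 0.3344
  = 0.8964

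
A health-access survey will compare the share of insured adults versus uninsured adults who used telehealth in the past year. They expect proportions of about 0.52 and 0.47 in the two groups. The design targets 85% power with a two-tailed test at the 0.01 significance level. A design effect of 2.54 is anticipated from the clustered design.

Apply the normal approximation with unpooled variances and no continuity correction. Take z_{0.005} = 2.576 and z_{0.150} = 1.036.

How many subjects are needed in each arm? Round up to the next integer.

n = 6611 per group

n = (z_{α/2} + z_β)² · [p₁(1−p₁) + p₂(1−p₂)] / (p₁ − p₂)²
  = (2.576 + 1.036)² · (0.52·0.48 + 0.47·0.53) / (0.05)²
  = (3.612)² · (0.2496 + 0.2491) / 0.0025
  = 13.0465 · 0.4987 / 0.0025
  = 2602.52
Design effect: 2.54 × 2602.52 = 6610.41.
Round up → n = 6611 per group.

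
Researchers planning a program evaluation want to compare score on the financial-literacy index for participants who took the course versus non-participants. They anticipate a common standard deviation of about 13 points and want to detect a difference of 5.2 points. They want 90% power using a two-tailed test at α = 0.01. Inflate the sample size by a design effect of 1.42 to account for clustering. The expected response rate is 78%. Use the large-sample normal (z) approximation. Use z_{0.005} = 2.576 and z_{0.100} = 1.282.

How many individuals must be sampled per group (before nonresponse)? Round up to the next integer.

n = 339 per group

n = (z_{α/2} + z_β)² · (σ₁² + σ₂²) / δ²
  = (2.576 + 1.282)² · (2·13² = 338) / 5.2²
  = 14.8842 · 338 / 27.04
  = 186.05
Design effect: 1.42 × 186.05 = 264.19.
Adjust for 78% response: 264.19 / 0.78 = 338.71.
Round up → n = 339 per group.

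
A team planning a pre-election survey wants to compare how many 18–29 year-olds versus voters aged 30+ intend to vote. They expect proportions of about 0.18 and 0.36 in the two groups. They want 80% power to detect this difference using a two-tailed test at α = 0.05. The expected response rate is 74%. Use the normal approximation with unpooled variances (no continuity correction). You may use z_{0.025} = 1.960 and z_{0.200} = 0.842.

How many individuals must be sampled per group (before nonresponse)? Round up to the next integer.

n = 124 per group

n = (z_{α/2} + z_β)² · [p₁(1−p₁) + p₂(1−p₂)] / (p₁ − p₂)²
  = (1.960 + 0.842)² · (0.18·0.82 + 0.36·0.64) / (-0.18)²
  = (2.802)² · (0.1476 + 0.2304) / 0.0324
  = 7.8512 · 0.3780 / 0.0324
  = 91.60
Adjust for 74% response: 91.60 / 0.74 = 123.78.
Round up → n = 124 per group.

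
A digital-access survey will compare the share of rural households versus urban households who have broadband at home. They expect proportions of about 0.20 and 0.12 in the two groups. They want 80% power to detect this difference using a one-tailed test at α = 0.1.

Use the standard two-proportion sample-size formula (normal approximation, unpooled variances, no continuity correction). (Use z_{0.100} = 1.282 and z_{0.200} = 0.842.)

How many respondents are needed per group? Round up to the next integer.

n = 188 per group

n = (z_α + z_β)² · [p₁(1−p₁) + p₂(1−p₂)] / (p₁ − p₂)²
  = (1.282 + 0.842)² · (0.20·0.80 + 0.12·0.88) / (0.08)²
  = (2.124)² · (0.1600 + 0.1056) / 0.0064
  = 4.5114 · 0.2656 / 0.0064
  = 187.22
Round up → n = 188 per group.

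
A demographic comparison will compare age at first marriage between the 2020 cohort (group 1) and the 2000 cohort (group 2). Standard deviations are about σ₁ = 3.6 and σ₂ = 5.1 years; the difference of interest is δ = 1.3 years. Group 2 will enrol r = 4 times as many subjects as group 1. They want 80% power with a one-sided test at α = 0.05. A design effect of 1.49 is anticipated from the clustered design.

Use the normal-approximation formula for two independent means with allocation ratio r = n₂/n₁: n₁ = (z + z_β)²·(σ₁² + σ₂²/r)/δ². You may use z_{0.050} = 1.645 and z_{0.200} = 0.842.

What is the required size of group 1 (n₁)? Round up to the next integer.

n₁ = (z_α + z_β)² · (σ₁² + σ₂²/r) / δ²
   = (1.645 + 0.842)² · (3.6² + 5.1²/4) / 1.3²
   = 6.1852 · (12.96 + 6.5025) / 1.69
   = 6.1852 · 19.4625 / 1.69
   = 71.23
Design effect: 1.49 × 71.23 = 106.13.
Round up → n₁ = 107; n₂ = r·n₁ = 4 × 107 = 428.

n₁ = 107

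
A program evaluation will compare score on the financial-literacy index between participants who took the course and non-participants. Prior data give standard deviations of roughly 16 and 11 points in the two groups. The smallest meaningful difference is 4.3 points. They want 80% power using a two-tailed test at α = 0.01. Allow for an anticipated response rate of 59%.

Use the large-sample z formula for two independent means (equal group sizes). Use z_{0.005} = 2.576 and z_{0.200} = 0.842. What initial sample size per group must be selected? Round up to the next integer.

n = 404 per group

n = (z_{α/2} + z_β)² · (σ₁² + σ₂²) / δ²
  = (2.576 + 0.842)² · (16² + 11² = 377) / 4.3²
  = 11.6827 · 377 / 18.49
  = 238.20
Adjust for 59% response: 238.20 / 0.59 = 403.74.
Round up → n = 404 per group.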